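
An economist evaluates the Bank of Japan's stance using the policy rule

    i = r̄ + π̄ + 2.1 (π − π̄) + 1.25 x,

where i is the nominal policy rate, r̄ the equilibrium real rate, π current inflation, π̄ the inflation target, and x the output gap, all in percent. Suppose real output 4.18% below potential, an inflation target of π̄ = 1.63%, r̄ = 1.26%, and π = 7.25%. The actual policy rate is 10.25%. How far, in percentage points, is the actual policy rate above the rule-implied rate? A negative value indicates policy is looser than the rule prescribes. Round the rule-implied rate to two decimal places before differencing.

0.78 pp

Output 4.18% below potential → x = -4.18.
i = 1.26 + 1.63 + 2.1 × (7.25 − 1.63) + 1.25 × (-4.18)
   = 1.26 + 1.63 + 11.802 − 5.225 = 9.47
Deviation = 10.25 − 9.47 = 0.78 pp.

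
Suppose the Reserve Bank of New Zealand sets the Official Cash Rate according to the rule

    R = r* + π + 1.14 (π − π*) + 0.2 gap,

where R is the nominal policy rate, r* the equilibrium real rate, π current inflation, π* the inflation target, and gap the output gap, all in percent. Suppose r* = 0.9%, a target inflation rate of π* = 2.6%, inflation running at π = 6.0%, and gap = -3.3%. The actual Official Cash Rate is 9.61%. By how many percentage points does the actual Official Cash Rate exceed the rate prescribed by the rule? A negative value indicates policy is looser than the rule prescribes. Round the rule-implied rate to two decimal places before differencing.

R = 0.9 + 6.0 + 1.14 × (6.0 − 2.6) + 0.2 × (-3.3)
   = 0.9 + 6 + 3.876 − 0.66 = 10.12
Deviation = 9.61 − 10.12 = -0.51 pp.

-0.51 pp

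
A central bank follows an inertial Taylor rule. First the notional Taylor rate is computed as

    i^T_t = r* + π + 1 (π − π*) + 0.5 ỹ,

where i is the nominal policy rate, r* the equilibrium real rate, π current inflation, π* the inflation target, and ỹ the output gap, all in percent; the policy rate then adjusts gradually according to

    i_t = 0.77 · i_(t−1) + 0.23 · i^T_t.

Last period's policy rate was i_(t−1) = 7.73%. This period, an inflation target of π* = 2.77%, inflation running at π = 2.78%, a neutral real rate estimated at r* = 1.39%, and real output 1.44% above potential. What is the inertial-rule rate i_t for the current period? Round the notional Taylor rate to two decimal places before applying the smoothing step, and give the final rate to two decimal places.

Output 1.44% above potential → ỹ = 1.44.
i^T_t = 1.39 + 2.78 + 1 × (2.78 − 2.77) + 0.5 × 1.44
   = 1.39 + 2.78 + 0.01 + 0.72 = 4.90
i_t = 0.77 × 7.73 + 0.23 × 4.90 = 5.9521 + 1.127 = 7.08

7.08%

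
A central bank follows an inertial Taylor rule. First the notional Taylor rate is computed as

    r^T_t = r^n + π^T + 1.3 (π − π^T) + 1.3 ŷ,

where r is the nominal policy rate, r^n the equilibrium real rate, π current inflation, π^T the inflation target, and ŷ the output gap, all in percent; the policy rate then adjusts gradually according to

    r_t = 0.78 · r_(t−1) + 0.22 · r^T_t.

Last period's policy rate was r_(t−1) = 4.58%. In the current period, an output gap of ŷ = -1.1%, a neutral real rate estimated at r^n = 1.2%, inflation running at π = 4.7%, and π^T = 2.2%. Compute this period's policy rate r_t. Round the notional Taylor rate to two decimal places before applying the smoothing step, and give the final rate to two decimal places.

4.72%

r^T_t = 1.2 + 2.2 + 1.3 × (4.7 − 2.2) + 1.3 × (-1.1)
   = 1.2 + 2.2 + 3.25 − 1.43 = 5.22
r_t = 0.78 × 4.58 + 0.22 × 5.22 = 3.5724 + 1.1484 = 4.72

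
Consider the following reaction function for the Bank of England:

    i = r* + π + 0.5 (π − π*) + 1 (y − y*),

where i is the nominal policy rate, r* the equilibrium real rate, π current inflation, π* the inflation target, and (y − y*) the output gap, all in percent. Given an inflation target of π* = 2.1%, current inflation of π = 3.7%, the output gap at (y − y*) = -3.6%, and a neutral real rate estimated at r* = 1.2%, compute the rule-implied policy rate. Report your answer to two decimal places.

2.10%

i = 1.2 + 3.7 + 0.5 × (3.7 − 2.1) + 1 × (-3.6)
   = 1.2 + 3.7 + 0.8 − 3.6 = 2.10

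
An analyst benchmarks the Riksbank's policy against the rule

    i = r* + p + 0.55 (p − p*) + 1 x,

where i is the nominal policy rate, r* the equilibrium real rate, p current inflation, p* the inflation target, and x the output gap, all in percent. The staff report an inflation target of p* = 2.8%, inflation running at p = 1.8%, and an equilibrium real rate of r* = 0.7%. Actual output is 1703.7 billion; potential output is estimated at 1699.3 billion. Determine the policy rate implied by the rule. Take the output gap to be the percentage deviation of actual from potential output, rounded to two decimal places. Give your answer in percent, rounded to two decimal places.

2.21%

Output gap = 100 × (1703.7 − 1699.3) / 1699.3 = 0.26%.
i = 0.70 + 1.80 + 0.55 × (1.80 − 2.80) + 1 × 0.26
   = 0.70 + 1.8 − 0.55 + 0.26 = 2.21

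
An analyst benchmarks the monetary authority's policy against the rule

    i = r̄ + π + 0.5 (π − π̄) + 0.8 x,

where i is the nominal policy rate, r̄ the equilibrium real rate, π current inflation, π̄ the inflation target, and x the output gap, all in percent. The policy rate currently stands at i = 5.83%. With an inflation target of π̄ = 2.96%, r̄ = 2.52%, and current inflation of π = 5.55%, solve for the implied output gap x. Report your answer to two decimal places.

0.8 x = 5.83 − 2.52 − 5.55 − 0.5 × (5.55 − 2.96) = -3.535
x = -3.535 / 0.8 = -4.42

-4.42%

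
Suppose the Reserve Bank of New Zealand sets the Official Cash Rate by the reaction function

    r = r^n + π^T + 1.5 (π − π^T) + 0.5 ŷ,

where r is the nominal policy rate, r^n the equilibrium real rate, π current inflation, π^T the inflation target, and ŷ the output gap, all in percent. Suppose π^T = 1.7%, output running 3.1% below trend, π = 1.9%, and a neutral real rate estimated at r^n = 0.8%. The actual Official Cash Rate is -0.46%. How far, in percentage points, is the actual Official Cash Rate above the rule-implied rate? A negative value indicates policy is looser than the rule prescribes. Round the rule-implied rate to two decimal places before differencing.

Output 3.1% below potential → ŷ = -3.1.
r = 0.8 + 1.7 + 1.5 × (1.9 − 1.7) + 0.5 × (-3.1)
   = 0.8 + 1.7 + 0.3 − 1.55 = 1.25
Deviation = -0.46 − 1.25 = -1.71 pp.

-1.71 pp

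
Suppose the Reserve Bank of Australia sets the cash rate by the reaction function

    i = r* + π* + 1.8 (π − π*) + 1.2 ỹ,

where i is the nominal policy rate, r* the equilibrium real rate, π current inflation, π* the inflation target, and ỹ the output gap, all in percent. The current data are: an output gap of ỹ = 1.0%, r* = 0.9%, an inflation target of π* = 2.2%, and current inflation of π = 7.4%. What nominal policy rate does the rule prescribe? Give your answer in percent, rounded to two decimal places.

13.66%

i = 0.9 + 2.2 + 1.8 × (7.4 − 2.2) + 1.2 × 1.0
   = 0.9 + 2.2 + 9.36 + 1.2 = 13.66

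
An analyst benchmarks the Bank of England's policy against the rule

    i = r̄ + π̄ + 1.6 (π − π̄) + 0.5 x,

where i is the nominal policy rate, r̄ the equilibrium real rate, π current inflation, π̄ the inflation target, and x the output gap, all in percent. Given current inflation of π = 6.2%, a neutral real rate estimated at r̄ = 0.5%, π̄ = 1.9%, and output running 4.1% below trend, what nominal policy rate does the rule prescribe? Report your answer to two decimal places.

7.23%

Output 4.1% below potential → x = -4.1.
i = 0.5 + 1.9 + 1.6 × (6.2 − 1.9) + 0.5 × (-4.1)
   = 0.5 + 1.9 + 6.88 − 2.05 = 7.23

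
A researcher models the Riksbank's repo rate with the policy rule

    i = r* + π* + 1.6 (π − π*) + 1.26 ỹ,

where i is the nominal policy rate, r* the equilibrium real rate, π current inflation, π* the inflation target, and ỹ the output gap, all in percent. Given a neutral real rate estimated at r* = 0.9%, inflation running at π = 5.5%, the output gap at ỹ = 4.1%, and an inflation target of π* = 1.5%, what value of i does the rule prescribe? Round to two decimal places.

13.97%

i = 0.9 + 1.5 + 1.6 × (5.5 − 1.5) + 1.26 × 4.1
   = 0.9 + 1.5 + 6.4 + 5.166 = 13.97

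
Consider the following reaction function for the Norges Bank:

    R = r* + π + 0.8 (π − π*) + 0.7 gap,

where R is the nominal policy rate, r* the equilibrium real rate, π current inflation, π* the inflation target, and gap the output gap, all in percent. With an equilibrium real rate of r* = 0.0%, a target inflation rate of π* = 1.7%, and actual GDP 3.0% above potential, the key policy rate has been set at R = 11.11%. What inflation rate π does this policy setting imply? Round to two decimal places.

Output 3.0% above potential → gap = 3.0.
Collecting π: R = r* + (1 + 0.8) π − 0.8 π* + 0.7 gap
1.8 π = 11.11 − 0.0 + 0.8 × 1.7 − 0.7 × 3.0 = 10.37
π = 10.37 / 1.8 = 5.76

5.76%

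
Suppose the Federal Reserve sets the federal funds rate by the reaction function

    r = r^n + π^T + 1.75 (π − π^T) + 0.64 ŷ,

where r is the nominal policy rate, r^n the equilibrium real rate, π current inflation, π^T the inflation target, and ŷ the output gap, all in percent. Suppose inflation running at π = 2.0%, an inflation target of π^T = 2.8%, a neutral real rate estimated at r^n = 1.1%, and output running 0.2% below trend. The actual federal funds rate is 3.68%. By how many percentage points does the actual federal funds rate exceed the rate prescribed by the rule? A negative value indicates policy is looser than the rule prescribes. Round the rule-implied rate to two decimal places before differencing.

1.31 pp

Output 0.2% below potential → ŷ = -0.2.
r = 1.1 + 2.8 + 1.75 × (2.0 − 2.8) + 0.64 × (-0.2)
   = 1.1 + 2.8 − 1.4 − 0.128 = 2.37
Deviation = 3.68 − 2.37 = 1.31 pp.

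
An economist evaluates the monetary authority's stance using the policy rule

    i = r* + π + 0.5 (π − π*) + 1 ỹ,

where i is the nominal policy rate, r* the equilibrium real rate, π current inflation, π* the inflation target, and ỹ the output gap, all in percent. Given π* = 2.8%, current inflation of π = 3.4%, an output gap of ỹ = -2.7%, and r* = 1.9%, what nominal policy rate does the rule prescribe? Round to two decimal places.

2.90%

i = 1.9 + 3.4 + 0.5 × (3.4 − 2.8) + 1 × (-2.7)
   = 1.9 + 3.4 + 0.3 − 2.7 = 2.90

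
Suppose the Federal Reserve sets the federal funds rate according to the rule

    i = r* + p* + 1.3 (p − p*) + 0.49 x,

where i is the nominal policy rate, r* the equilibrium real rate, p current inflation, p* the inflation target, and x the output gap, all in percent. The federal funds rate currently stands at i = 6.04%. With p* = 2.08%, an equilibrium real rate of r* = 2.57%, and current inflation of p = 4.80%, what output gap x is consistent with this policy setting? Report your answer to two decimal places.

0.49 x = 6.04 − 2.57 − 2.08 − 1.3 × (4.80 − 2.08) = -2.146
x = -2.146 / 0.49 = -4.38

-4.38%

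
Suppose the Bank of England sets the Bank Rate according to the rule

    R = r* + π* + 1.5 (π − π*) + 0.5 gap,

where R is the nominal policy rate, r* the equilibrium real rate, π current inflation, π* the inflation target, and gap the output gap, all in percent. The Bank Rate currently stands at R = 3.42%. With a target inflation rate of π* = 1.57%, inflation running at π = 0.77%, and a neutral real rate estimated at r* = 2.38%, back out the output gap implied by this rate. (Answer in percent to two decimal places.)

0.5 gap = 3.42 − 2.38 − 1.57 − 1.5 × (0.77 − 1.57) = 0.67
gap = 0.67 / 0.5 = 1.34

1.34%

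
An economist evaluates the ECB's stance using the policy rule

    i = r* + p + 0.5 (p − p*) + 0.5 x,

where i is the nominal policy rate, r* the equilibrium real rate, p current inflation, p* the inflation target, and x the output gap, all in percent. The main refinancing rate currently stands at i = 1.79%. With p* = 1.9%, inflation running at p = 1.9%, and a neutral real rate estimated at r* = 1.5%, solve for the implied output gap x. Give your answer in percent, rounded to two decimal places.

0.5 x = 1.79 − 1.5 − 1.9 − 0.5 × (1.9 − 1.9) = -1.61
x = -1.61 / 0.5 = -3.22

-3.22%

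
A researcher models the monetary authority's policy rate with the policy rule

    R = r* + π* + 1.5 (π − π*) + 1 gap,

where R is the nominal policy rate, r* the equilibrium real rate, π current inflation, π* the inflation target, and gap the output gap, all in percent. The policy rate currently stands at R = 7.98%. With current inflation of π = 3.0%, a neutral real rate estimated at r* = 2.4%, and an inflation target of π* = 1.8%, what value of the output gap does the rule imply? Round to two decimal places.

1 gap = 7.98 − 2.4 − 1.8 − 1.5 × (3.0 − 1.8) = 1.98
gap = 1.98 / 1 = 1.98

1.98%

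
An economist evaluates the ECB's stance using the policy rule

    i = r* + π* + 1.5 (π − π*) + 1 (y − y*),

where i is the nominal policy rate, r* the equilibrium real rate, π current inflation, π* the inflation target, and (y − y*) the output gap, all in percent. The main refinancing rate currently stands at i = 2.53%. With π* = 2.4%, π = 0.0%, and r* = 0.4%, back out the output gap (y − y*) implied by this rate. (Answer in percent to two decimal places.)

3.33%

1 (y − y*) = 2.53 − 0.4 − 2.4 − 1.5 × (0.0 − 2.4) = 3.33
(y − y*) = 3.33 / 1 = 3.33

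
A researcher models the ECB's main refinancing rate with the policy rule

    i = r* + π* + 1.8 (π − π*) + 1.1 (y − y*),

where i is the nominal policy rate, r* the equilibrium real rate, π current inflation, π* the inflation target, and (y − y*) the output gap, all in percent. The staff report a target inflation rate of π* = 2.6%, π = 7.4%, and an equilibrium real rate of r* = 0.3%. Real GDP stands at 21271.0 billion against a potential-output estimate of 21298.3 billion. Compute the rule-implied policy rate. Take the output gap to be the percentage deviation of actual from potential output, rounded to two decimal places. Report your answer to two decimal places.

Output gap = 100 × (21271.0 − 21298.3) / 21298.3 = -0.13%.
i = 0.30 + 2.60 + 1.8 × (7.40 − 2.60) + 1.1 × (-0.13)
   = 0.30 + 2.6 + 8.64 − 0.143 = 11.40

11.40%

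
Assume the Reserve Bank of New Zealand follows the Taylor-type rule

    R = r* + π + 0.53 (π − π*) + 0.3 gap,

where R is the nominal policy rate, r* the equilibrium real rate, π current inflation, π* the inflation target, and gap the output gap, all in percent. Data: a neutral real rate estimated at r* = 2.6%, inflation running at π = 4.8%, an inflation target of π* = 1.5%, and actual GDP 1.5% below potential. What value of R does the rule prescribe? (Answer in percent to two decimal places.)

8.70%

Output 1.5% below potential → gap = -1.5.
R = 2.6 + 4.8 + 0.53 × (4.8 − 1.5) + 0.3 × (-1.5)
   = 2.6 + 4.8 + 1.749 − 0.45 = 8.70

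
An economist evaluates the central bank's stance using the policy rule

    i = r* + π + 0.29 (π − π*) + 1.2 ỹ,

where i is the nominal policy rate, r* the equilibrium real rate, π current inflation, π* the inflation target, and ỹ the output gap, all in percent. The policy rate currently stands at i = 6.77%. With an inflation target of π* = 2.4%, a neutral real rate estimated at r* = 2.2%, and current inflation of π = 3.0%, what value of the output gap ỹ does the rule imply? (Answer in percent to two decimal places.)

1.16%

1.2 ỹ = 6.77 − 2.2 − 3.0 − 0.29 × (3.0 − 2.4) = 1.396
ỹ = 1.396 / 1.2 = 1.16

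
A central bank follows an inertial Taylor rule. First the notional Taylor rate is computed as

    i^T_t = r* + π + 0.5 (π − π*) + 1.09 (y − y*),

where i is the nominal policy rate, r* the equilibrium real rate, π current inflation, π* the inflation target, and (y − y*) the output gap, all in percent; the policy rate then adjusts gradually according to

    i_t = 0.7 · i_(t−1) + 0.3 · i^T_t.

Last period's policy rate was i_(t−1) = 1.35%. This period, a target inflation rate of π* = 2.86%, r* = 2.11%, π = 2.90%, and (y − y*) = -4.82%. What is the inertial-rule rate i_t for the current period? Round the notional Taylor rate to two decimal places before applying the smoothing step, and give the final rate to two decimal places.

i^T_t = 2.11 + 2.90 + 0.5 × (2.90 − 2.86) + 1.09 × (-4.82)
   = 2.11 + 2.9 + 0.02 − 5.2538 = -0.22
i_t = 0.7 × 1.35 + 0.3 × (-0.22) = 0.945 − 0.066 = 0.88

0.88%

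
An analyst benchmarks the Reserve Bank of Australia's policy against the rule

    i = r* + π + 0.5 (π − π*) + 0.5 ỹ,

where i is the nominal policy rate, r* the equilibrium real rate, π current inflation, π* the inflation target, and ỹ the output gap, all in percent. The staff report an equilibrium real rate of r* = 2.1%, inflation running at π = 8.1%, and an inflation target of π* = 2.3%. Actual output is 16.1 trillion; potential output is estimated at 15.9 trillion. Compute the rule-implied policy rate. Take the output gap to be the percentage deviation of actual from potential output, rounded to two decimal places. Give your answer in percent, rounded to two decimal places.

13.73%

Output gap = 100 × (16.1 − 15.9) / 15.9 = 1.26%.
i = 2.10 + 8.10 + 0.5 × (8.10 − 2.30) + 0.5 × 1.26
   = 2.10 + 8.1 + 2.9 + 0.63 = 13.73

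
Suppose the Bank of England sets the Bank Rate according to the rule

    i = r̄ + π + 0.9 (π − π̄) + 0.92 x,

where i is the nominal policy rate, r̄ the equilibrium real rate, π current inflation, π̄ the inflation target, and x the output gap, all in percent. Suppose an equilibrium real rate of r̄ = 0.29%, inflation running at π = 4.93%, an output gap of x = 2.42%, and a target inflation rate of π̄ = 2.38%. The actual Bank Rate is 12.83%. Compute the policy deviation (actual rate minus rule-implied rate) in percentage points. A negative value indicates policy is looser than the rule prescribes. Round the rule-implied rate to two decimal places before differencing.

3.09 pp

i = 0.29 + 4.93 + 0.9 × (4.93 − 2.38) + 0.92 × 2.42
   = 0.29 + 4.93 + 2.295 + 2.2264 = 9.74
Deviation = 12.83 − 9.74 = 3.09 pp.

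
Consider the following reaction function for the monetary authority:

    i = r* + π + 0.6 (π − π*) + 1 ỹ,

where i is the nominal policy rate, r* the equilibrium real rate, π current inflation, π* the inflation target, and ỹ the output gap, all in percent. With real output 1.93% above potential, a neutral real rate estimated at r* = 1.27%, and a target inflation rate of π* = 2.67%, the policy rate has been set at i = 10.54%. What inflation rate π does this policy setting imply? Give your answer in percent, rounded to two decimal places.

Output 1.93% above potential → ỹ = 1.93.
Collecting π: i = r* + (1 + 0.6) π − 0.6 π* + 1 ỹ
1.6 π = 10.54 − 1.27 + 0.6 × 2.67 − 1 × 1.93 = 8.942
π = 8.942 / 1.6 = 5.59

5.59%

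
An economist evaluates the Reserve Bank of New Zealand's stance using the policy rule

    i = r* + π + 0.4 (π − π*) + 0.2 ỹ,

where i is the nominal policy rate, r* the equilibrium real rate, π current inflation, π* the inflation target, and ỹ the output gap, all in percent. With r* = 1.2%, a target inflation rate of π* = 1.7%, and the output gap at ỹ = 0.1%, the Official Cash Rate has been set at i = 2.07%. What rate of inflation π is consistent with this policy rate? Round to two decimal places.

Collecting π: i = r* + (1 + 0.4) π − 0.4 π* + 0.2 ỹ
1.4 π = 2.07 − 1.2 + 0.4 × 1.7 − 0.2 × 0.1 = 1.53
π = 1.53 / 1.4 = 1.09

1.09%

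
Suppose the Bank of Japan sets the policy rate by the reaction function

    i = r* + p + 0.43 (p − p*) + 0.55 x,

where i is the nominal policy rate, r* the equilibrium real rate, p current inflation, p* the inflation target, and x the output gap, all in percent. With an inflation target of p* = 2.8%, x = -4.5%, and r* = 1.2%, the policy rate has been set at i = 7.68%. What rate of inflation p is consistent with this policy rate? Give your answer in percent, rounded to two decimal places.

7.10%

Collecting p: i = r* + (1 + 0.43) p − 0.43 p* + 0.55 x
1.43 p = 7.68 − 1.2 + 0.43 × 2.8 − 0.55 × (-4.5) = 10.159
p = 10.159 / 1.43 = 7.10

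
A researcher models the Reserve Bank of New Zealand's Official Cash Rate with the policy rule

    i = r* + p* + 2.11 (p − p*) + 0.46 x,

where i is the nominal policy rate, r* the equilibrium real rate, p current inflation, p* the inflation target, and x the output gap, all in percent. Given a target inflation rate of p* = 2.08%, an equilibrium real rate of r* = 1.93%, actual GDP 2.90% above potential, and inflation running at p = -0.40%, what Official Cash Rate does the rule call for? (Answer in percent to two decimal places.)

0.11%

Output 2.90% above potential → x = 2.90.
i = 1.93 + 2.08 + 2.11 × (-0.40 − 2.08) + 0.46 × 2.90
   = 1.93 + 2.08 − 5.2328 + 1.334 = 0.11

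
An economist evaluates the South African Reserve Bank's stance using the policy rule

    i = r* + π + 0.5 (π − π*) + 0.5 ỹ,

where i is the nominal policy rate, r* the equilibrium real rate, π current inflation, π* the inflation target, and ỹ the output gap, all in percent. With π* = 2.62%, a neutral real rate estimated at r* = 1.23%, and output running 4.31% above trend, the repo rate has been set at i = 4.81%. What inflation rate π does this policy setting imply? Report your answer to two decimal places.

1.82%

Output 4.31% above potential → ỹ = 4.31.
Collecting π: i = r* + (1 + 0.5) π − 0.5 π* + 0.5 ỹ
1.5 π = 4.81 − 1.23 + 0.5 × 2.62 − 0.5 × 4.31 = 2.735
π = 2.735 / 1.5 = 1.82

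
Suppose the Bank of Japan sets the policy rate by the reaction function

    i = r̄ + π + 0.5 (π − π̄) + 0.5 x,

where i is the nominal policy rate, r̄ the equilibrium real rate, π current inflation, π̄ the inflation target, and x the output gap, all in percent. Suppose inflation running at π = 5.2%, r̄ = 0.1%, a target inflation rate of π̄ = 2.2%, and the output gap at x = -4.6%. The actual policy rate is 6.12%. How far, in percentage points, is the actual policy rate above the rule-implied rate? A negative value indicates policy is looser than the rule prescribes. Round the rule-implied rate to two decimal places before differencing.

1.62 pp

i = 0.1 + 5.2 + 0.5 × (5.2 − 2.2) + 0.5 × (-4.6)
   = 0.1 + 5.2 + 1.5 − 2.3 = 4.50
Deviation = 6.12 − 4.50 = 1.62 pp.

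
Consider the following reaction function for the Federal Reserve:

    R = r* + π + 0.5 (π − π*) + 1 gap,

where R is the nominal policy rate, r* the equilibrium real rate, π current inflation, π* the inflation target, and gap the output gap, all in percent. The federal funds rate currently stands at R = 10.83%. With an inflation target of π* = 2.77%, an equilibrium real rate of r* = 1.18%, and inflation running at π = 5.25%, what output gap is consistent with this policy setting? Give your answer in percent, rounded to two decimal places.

3.16%

1 gap = 10.83 − 1.18 − 5.25 − 0.5 × (5.25 − 2.77) = 3.16
gap = 3.16 / 1 = 3.16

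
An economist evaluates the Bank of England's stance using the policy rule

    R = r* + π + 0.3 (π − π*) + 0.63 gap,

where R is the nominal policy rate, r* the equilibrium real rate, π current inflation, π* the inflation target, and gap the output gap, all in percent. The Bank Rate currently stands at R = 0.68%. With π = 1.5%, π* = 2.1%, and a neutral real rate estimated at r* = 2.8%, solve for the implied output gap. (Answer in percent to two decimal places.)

0.63 gap = 0.68 − 2.8 − 1.5 − 0.3 × (1.5 − 2.1) = -3.44
gap = -3.44 / 0.63 = -5.46

-5.46%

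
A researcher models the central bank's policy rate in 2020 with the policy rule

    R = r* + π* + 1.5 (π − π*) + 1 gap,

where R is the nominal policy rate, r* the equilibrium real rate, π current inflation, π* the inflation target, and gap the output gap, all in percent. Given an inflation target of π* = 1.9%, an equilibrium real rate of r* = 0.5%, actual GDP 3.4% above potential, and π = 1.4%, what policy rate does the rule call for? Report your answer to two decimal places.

5.05%

Output 3.4% above potential → gap = 3.4.
R = 0.5 + 1.9 + 1.5 × (1.4 − 1.9) + 1 × 3.4
   = 0.5 + 1.9 − 0.75 + 3.4 = 5.05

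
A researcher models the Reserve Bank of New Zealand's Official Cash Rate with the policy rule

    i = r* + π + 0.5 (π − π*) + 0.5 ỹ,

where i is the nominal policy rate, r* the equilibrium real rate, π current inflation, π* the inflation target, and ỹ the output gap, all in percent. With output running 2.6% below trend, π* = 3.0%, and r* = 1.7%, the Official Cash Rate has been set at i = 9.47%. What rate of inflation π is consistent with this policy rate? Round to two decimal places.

7.05%

Output 2.6% below potential → ỹ = -2.6.
Collecting π: i = r* + (1 + 0.5) π − 0.5 π* + 0.5 ỹ
1.5 π = 9.47 − 1.7 + 0.5 × 3.0 − 0.5 × (-2.6) = 10.57
π = 10.57 / 1.5 = 7.05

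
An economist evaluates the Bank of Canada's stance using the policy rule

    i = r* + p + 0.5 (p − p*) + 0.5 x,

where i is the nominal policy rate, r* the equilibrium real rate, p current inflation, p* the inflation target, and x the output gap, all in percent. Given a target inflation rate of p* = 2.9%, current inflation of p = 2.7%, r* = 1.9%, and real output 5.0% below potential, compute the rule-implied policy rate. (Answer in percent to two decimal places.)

Output 5.0% below potential → x = -5.0.
i = 1.9 + 2.7 + 0.5 × (2.7 − 2.9) + 0.5 × (-5.0)
   = 1.9 + 2.7 − 0.1 − 2.5 = 2.00

2.00%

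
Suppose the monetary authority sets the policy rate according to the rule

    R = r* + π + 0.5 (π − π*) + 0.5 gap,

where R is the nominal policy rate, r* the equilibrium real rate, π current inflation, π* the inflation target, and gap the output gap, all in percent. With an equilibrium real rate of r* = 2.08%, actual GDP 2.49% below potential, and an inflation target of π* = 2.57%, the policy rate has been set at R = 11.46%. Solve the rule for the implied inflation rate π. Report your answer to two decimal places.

7.94%

Output 2.49% below potential → gap = -2.49.
Collecting π: R = r* + (1 + 0.5) π − 0.5 π* + 0.5 gap
1.5 π = 11.46 − 2.08 + 0.5 × 2.57 − 0.5 × (-2.49) = 11.91
π = 11.91 / 1.5 = 7.94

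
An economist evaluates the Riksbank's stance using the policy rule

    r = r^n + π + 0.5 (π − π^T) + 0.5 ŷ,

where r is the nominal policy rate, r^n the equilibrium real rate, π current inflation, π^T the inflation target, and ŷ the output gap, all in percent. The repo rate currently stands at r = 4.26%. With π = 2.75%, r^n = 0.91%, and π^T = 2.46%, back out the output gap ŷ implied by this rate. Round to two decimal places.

0.5 ŷ = 4.26 − 0.91 − 2.75 − 0.5 × (2.75 − 2.46) = 0.455
ŷ = 0.455 / 0.5 = 0.91

0.91%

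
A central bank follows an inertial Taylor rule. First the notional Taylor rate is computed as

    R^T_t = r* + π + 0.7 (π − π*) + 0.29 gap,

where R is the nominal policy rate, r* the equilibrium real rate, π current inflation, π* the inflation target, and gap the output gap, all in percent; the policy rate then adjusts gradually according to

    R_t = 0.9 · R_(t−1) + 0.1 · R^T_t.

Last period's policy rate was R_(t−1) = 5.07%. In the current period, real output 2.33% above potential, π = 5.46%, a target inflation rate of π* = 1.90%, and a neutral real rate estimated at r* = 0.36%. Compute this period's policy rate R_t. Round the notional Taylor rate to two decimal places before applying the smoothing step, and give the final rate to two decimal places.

Output 2.33% above potential → gap = 2.33.
R^T_t = 0.36 + 5.46 + 0.7 × (5.46 − 1.90) + 0.29 × 2.33
   = 0.36 + 5.46 + 2.492 + 0.6757 = 8.99
R_t = 0.9 × 5.07 + 0.1 × 8.99 = 4.563 + 0.899 = 5.46

5.46%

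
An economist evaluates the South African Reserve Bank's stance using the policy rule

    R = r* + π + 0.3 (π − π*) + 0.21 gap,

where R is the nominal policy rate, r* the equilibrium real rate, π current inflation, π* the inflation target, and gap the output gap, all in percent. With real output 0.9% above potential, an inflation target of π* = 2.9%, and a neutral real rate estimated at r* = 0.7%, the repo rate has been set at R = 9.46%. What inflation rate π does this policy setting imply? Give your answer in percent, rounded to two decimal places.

7.26%

Output 0.9% above potential → gap = 0.9.
Collecting π: R = r* + (1 + 0.3) π − 0.3 π* + 0.21 gap
1.3 π = 9.46 − 0.7 + 0.3 × 2.9 − 0.21 × 0.9 = 9.441
π = 9.441 / 1.3 = 7.26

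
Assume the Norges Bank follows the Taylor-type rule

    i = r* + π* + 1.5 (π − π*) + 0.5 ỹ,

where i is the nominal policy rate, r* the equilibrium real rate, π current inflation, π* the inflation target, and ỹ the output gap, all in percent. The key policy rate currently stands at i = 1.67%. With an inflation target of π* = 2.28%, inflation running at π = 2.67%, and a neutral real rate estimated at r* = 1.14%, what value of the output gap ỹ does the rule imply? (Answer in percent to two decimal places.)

-4.67%

0.5 ỹ = 1.67 − 1.14 − 2.28 − 1.5 × (2.67 − 2.28) = -2.335
ỹ = -2.335 / 0.5 = -4.67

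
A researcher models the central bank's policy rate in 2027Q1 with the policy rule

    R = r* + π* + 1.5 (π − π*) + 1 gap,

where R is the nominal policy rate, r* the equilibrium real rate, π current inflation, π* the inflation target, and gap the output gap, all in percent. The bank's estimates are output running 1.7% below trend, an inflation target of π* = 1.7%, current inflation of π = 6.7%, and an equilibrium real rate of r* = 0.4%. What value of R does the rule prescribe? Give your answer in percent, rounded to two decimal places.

Output 1.7% below potential → gap = -1.7.
R = 0.4 + 1.7 + 1.5 × (6.7 − 1.7) + 1 × (-1.7)
   = 0.4 + 1.7 + 7.5 − 1.7 = 7.90

7.90%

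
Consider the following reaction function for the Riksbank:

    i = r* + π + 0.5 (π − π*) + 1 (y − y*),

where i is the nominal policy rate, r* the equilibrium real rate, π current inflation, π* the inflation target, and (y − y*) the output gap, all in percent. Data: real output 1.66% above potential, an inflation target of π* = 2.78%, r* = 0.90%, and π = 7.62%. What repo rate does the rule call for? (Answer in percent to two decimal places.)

12.60%

Output 1.66% above potential → (y − y*) = 1.66.
i = 0.90 + 7.62 + 0.5 × (7.62 − 2.78) + 1 × 1.66
   = 0.90 + 7.62 + 2.42 + 1.66 = 12.60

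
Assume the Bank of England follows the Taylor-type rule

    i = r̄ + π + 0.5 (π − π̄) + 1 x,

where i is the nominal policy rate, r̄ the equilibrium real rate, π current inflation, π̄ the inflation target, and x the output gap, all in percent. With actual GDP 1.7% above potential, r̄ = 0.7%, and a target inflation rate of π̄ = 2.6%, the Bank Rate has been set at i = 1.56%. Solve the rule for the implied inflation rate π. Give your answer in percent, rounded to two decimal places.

Output 1.7% above potential → x = 1.7.
Collecting π: i = r̄ + (1 + 0.5) π − 0.5 π̄ + 1 x
1.5 π = 1.56 − 0.7 + 0.5 × 2.6 − 1 × 1.7 = 0.46
π = 0.46 / 1.5 = 0.31

0.31%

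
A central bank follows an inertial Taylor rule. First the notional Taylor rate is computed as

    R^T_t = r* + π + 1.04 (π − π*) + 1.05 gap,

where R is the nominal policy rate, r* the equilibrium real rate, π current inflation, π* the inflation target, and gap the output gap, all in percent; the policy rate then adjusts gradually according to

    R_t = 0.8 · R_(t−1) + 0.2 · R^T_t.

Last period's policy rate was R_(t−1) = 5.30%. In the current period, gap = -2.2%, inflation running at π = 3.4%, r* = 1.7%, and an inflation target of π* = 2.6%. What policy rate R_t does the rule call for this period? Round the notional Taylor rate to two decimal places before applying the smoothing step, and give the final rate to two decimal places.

4.96%

R^T_t = 1.7 + 3.4 + 1.04 × (3.4 − 2.6) + 1.05 × (-2.2)
   = 1.7 + 3.4 + 0.832 − 2.31 = 3.62
R_t = 0.8 × 5.30 + 0.2 × 3.62 = 4.24 + 0.724 = 4.96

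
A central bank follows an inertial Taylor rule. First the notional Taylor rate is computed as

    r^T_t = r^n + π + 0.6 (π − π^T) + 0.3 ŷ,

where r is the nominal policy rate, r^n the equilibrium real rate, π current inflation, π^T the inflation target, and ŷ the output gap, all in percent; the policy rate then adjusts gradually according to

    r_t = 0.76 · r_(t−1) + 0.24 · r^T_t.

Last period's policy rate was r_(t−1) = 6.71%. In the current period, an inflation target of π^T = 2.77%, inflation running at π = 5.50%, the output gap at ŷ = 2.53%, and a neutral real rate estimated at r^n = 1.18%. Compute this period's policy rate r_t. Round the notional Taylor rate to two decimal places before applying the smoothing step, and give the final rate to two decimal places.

r^T_t = 1.18 + 5.50 + 0.6 × (5.50 − 2.77) + 0.3 × 2.53
   = 1.18 + 5.5 + 1.638 + 0.759 = 9.08
r_t = 0.76 × 6.71 + 0.24 × 9.08 = 5.0996 + 2.1792 = 7.28

7.28%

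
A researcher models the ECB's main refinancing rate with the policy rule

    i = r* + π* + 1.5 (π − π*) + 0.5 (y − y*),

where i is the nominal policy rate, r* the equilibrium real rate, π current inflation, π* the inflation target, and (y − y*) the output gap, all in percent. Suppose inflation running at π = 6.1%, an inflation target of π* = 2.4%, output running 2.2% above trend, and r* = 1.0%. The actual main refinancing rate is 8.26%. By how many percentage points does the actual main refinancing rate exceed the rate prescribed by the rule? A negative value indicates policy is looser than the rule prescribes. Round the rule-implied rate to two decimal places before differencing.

Output 2.2% above potential → (y − y*) = 2.2.
i = 1.0 + 2.4 + 1.5 × (6.1 − 2.4) + 0.5 × 2.2
   = 1.0 + 2.4 + 5.55 + 1.1 = 10.05
Deviation = 8.26 − 10.05 = -1.79 pp.

-1.79 pp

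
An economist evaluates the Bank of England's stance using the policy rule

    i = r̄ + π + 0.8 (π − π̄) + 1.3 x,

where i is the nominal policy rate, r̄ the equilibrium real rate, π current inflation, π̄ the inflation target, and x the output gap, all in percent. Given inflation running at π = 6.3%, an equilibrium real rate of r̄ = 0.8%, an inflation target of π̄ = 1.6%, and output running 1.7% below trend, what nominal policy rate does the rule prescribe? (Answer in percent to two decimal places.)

8.65%

Output 1.7% below potential → x = -1.7.
i = 0.8 + 6.3 + 0.8 × (6.3 − 1.6) + 1.3 × (-1.7)
   = 0.8 + 6.3 + 3.76 − 2.21 = 8.65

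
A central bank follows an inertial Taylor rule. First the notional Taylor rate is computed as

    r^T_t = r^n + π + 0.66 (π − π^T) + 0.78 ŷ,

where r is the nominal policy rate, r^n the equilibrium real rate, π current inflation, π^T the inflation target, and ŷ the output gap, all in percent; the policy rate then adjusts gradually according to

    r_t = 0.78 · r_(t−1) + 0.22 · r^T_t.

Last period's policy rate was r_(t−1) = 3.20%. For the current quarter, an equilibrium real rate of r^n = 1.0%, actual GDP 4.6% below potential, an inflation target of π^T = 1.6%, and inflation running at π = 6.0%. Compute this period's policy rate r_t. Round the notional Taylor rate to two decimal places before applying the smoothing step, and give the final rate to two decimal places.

3.89%

Output 4.6% below potential → ŷ = -4.6.
r^T_t = 1.0 + 6.0 + 0.66 × (6.0 − 1.6) + 0.78 × (-4.6)
   = 1.0 + 6 + 2.904 − 3.588 = 6.32
r_t = 0.78 × 3.20 + 0.22 × 6.32 = 2.496 + 1.3904 = 3.89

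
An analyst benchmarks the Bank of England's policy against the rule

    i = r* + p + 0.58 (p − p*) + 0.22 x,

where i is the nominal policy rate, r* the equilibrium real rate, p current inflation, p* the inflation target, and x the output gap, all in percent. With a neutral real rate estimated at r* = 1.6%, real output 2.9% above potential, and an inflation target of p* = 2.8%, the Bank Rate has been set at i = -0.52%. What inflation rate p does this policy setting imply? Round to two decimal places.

Output 2.9% above potential → x = 2.9.
Collecting p: i = r* + (1 + 0.58) p − 0.58 p* + 0.22 x
1.58 p = -0.52 − 1.6 + 0.58 × 2.8 − 0.22 × 2.9 = -1.134
p = -1.134 / 1.58 = -0.72

-0.72%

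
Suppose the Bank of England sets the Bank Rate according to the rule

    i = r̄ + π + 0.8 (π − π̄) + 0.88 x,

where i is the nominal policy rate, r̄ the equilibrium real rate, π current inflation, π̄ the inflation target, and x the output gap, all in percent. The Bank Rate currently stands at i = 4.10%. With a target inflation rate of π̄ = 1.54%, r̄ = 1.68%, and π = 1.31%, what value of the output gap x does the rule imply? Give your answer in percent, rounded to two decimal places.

1.47%

0.88 x = 4.10 − 1.68 − 1.31 − 0.8 × (1.31 − 1.54) = 1.294
x = 1.294 / 0.88 = 1.47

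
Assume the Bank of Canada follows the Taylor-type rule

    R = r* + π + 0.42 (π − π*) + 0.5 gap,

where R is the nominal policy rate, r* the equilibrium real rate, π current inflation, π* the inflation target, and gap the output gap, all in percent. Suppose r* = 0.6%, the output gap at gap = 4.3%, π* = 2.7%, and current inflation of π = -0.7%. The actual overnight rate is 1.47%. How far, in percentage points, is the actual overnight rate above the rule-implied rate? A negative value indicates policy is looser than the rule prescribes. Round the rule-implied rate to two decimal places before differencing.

R = 0.6 + (-0.7) + 0.42 × (-0.7 − 2.7) + 0.5 × 4.3
   = 0.6 − 0.7 − 1.428 + 2.15 = 0.62
Deviation = 1.47 − 0.62 = 0.85 pp.

0.85 pp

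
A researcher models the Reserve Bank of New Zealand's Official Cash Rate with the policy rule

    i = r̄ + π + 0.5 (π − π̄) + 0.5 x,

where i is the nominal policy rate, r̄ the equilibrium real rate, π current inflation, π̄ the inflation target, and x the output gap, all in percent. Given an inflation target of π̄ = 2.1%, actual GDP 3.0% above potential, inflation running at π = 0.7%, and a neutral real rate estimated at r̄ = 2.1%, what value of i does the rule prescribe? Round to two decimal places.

3.60%

Output 3.0% above potential → x = 3.0.
i = 2.1 + 0.7 + 0.5 × (0.7 − 2.1) + 0.5 × 3.0
   = 2.1 + 0.7 − 0.7 + 1.5 = 3.60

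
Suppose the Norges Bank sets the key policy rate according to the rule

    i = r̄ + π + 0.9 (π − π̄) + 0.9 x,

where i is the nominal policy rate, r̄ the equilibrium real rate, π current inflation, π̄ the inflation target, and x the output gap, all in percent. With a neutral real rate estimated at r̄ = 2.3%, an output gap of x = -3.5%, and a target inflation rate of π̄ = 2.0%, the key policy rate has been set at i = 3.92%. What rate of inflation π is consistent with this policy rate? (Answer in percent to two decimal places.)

Collecting π: i = r̄ + (1 + 0.9) π − 0.9 π̄ + 0.9 x
1.9 π = 3.92 − 2.3 + 0.9 × 2.0 − 0.9 × (-3.5) = 6.57
π = 6.57 / 1.9 = 3.46

3.46%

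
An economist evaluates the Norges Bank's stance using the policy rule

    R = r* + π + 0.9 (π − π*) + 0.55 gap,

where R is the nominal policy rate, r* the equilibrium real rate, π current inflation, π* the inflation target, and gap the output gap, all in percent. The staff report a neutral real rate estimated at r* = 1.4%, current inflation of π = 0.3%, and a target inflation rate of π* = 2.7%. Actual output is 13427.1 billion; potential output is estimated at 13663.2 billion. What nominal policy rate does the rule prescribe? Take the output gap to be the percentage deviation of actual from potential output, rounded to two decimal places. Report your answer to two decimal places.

Output gap = 100 × (13427.1 − 13663.2) / 13663.2 = -1.73%.
R = 1.40 + 0.30 + 0.9 × (0.30 − 2.70) + 0.55 × (-1.73)
   = 1.40 + 0.3 − 2.16 − 0.9515 = -1.41

-1.41%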